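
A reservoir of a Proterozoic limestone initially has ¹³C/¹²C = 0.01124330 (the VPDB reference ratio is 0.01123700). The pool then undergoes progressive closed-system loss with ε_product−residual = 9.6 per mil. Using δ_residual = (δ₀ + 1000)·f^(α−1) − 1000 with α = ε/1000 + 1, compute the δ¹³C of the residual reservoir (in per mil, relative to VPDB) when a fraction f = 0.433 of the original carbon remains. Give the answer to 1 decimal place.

δ₀ = (0.01124330/0.01123700 − 1)×1000 = (1.000561 − 1)×1000 = 0.561 per mil
α − 1 = ε/1000 = 0.0096
f^(α−1) = 0.433^(0.0096) = 0.991997
δ_res = (0.561 + 1000) × 0.991997 − 1000 = 992.553 − 1000 = -7.45 per mil

-7.4 per mil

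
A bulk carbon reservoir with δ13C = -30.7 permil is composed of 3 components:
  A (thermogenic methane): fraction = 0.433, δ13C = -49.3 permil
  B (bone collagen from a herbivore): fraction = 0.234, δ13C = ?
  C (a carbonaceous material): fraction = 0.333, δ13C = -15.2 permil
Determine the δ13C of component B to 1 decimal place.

Isotope mass balance: δ_bulk = Σ fᵢ·δᵢ.
-30.7 = 0.433×(-49.3) + 0.234×δ_B + 0.333×(-15.2)
0.234·δ_B = -30.7 − (-26.408) = -4.292
δ_B = -4.292 / 0.234 = -18.34 permil

-18.3 permil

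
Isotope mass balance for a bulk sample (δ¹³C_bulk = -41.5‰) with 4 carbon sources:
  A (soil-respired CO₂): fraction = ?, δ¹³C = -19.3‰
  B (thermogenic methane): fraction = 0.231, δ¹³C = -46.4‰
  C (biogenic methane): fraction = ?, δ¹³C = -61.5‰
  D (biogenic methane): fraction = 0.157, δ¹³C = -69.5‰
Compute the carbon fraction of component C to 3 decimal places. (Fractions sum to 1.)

0.191

Let f_C and f_A be the unknown fractions; fractions sum to 1 so f_C + f_A = 0.612.
Mass balance: Σ fᵢ·δᵢ = δ_bulk ⇒ f_C·(-61.5) + f_A·(-19.3) = -41.5 − (-21.630) = -19.870
Substitute f_A = 0.612 − f_C:
f_C·(-61.5 − -19.3) = -19.870 − 0.612×(-19.3) = -8.059
f_C = -8.059 / -42.2 = 0.1910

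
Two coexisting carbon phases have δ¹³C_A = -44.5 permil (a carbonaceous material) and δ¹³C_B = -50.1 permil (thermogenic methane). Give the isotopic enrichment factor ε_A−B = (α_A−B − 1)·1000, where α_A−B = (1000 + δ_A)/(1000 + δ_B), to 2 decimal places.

α_A−B = (1000 + -44.5) / (1000 + -50.1) = 955.5 / 949.9 = 1.005895
ε_A−B = (1.005895 − 1) × 1000 = 5.895 permil
(The approximation ε ≈ δ_A − δ_B would give 5.6 permil.)

5.90 permil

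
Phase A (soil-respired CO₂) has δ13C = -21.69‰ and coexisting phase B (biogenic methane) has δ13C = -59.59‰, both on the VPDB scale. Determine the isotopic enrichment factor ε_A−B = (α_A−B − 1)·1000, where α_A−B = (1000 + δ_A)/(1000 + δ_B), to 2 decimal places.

40.30‰

α_A−B = (1000 + -21.69) / (1000 + -59.59) = 978.31 / 940.41 = 1.040302
ε_A−B = (1.040302 − 1) × 1000 = 40.302‰
(The approximation ε ≈ δ_A − δ_B would give 37.90‰.)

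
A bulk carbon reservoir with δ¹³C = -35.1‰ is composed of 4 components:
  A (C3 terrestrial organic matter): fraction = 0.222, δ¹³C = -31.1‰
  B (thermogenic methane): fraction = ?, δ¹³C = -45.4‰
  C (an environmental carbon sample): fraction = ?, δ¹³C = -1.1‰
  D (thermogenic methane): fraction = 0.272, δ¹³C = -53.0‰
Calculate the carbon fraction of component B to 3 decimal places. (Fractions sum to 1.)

Let f_B and f_C be the unknown fractions; fractions sum to 1 so f_B + f_C = 0.506.
Mass balance: Σ fᵢ·δᵢ = δ_bulk ⇒ f_B·(-45.4) + f_C·(-1.1) = -35.1 − (-21.320) = -13.780
Substitute f_C = 0.506 − f_B:
f_B·(-45.4 − -1.1) = -13.780 − 0.506×(-1.1) = -13.223
f_B = -13.223 / -44.3 = 0.2985

0.298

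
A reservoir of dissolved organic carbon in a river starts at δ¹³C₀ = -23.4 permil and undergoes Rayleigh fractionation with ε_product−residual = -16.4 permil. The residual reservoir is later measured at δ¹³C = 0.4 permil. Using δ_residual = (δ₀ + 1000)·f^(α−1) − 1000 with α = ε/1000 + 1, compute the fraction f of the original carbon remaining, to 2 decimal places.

0.23

α − 1 = ε/1000 = -0.0164
(δ_res + 1000)/(δ₀ + 1000) = (0.4 + 1000)/(-23.4 + 1000) = 1000.4/976.6 = 1.024370
f = 1.024370^(1/-0.0164) = exp(ln(1.024370)/-0.0164) = exp(0.02408/-0.0164)
f = exp(-1.4682) = 0.2303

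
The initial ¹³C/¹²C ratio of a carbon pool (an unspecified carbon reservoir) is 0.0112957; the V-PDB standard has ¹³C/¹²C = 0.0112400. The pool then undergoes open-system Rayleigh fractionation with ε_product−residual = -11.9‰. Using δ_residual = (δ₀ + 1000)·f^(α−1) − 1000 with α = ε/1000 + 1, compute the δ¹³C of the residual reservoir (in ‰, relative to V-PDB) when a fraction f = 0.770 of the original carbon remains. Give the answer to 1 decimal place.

δ₀ = (0.0112957/0.0112400 − 1)×1000 = (1.004956 − 1)×1000 = 4.956‰
α − 1 = ε/1000 = -0.0119
f^(α−1) = 0.770^(-0.0119) = 1.003115
δ_res = (4.956 + 1000) × 1.003115 − 1000 = 1008.086 − 1000 = 8.09‰

8.1‰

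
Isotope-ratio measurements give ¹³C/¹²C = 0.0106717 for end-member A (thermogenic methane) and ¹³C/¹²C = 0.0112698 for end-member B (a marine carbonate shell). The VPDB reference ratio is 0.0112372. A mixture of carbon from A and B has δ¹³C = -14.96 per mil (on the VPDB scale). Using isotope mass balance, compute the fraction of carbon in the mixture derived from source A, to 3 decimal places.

δ_A = (0.0106717/0.0112372 − 1)×1000 = (0.949676 − 1)×1000 = -50.324 per mil
δ_B = (0.0112698/0.0112372 − 1)×1000 = (1.002901 − 1)×1000 = 2.901 per mil
f_A = (δ_mix − δ_B)/(δ_A − δ_B) = (-14.96 − (2.901))/(-50.324 − (2.901))
f_A = -17.861 / -53.225 = 0.3356

0.336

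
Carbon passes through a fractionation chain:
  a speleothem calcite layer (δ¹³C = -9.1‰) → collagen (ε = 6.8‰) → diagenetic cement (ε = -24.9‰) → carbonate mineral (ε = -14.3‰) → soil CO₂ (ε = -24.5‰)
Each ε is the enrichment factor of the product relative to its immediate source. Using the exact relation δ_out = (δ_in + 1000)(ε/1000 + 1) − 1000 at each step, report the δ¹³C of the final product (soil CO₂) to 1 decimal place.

step 1: δ = (-9.10 + 1000)·(6.8/1000 + 1) − 1000 = -2.36‰
step 2: δ = (-2.36 + 1000)·(-24.9/1000 + 1) − 1000 = -27.20‰
step 3: δ = (-27.20 + 1000)·(-14.3/1000 + 1) − 1000 = -41.11‰
step 4: δ = (-41.11 + 1000)·(-24.5/1000 + 1) − 1000 = -64.61‰

-64.6‰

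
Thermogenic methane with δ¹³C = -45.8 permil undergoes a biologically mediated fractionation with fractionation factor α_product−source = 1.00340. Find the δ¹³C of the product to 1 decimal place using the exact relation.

δ_product = (δ_source + 1000)·α − 1000
δ_product = (-45.8 + 1000) × 1.00340 − 1000
δ_product = 957.444 − 1000 = -42.56 permil

-42.6 permil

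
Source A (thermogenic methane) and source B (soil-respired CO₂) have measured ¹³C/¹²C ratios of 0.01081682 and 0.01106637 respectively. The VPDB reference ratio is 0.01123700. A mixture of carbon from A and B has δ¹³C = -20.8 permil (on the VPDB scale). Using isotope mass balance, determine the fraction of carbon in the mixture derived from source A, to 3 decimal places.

0.253

δ_A = (0.01081682/0.01123700 − 1)×1000 = (0.962607 − 1)×1000 = -37.393 permil
δ_B = (0.01106637/0.01123700 − 1)×1000 = (0.984815 − 1)×1000 = -15.185 permil
f_A = (δ_mix − δ_B)/(δ_A − δ_B) = (-20.8 − (-15.185))/(-37.393 − (-15.185))
f_A = -5.615 / -22.208 = 0.2529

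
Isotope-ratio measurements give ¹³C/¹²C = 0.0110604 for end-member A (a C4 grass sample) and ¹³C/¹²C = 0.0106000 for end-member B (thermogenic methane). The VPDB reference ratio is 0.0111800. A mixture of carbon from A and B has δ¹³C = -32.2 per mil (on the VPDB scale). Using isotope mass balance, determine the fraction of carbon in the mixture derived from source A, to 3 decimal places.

0.478

δ_A = (0.0110604/0.0111800 − 1)×1000 = (0.989302 − 1)×1000 = -10.698 per mil
δ_B = (0.0106000/0.0111800 − 1)×1000 = (0.948122 − 1)×1000 = -51.878 per mil
f_A = (δ_mix − δ_B)/(δ_A − δ_B) = (-32.2 − (-51.878))/(-10.698 − (-51.878))
f_A = 19.678 / 41.181 = 0.4779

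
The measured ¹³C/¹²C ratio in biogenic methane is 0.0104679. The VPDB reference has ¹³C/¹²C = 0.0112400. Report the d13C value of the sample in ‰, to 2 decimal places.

-68.69‰

d13C = (R_sample / R_standard − 1) × 1000
R_sample / R_standard = 0.0104679 / 0.0112400 = 0.931308
d13C = (0.931308 − 1) × 1000 = -68.692‰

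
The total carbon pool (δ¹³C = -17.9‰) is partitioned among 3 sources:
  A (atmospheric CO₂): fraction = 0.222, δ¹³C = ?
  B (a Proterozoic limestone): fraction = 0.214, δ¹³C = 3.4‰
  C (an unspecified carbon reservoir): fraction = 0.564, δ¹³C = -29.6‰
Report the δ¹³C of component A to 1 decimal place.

Isotope mass balance: δ_bulk = Σ fᵢ·δᵢ.
-17.9 = 0.222×δ_A + 0.214×(3.4) + 0.564×(-29.6)
0.222·δ_A = -17.9 − (-15.967) = -1.933
δ_A = -1.933 / 0.222 = -8.71‰

-8.7‰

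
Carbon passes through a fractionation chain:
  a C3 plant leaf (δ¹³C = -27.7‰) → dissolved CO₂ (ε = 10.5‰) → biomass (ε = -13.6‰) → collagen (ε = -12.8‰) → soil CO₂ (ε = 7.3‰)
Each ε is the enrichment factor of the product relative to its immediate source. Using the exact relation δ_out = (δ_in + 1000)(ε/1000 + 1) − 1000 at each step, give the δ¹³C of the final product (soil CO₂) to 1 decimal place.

step 1: δ = (-27.70 + 1000)·(10.5/1000 + 1) − 1000 = -17.49‰
step 2: δ = (-17.49 + 1000)·(-13.6/1000 + 1) − 1000 = -30.85‰
step 3: δ = (-30.85 + 1000)·(-12.8/1000 + 1) − 1000 = -43.26‰
step 4: δ = (-43.26 + 1000)·(7.3/1000 + 1) − 1000 = -36.27‰

-36.3‰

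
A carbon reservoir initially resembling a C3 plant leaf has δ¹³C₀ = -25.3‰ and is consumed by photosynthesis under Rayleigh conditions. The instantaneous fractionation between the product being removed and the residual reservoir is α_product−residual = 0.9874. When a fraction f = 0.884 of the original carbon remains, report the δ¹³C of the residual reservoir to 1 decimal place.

-23.8‰

Rayleigh residual: δ_res = (δ₀ + 1000)·f^(α−1) − 1000
α − 1 = -0.01260
f^(α−1) = 0.884^(-0.01260) = 1.001555
δ_res = (-25.3 + 1000) × 1.001555 − 1000 = 976.215 − 1000 = -23.78‰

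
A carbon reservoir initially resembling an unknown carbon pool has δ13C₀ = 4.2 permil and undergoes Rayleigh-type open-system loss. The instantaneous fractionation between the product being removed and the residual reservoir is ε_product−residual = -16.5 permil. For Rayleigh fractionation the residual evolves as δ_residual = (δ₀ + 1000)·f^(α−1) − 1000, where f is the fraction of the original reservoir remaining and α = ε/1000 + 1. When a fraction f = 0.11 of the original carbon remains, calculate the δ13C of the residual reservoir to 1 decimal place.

Rayleigh residual: δ_res = (δ₀ + 1000)·f^(α−1) − 1000
α = ε/1000 + 1 = 0.98350, so α − 1 = -0.01650
f^(α−1) = 0.11^(-0.01650) = 1.037091
δ_res = (4.2 + 1000) × 1.037091 − 1000 = 1041.447 − 1000 = 41.45 permil

41.4 permil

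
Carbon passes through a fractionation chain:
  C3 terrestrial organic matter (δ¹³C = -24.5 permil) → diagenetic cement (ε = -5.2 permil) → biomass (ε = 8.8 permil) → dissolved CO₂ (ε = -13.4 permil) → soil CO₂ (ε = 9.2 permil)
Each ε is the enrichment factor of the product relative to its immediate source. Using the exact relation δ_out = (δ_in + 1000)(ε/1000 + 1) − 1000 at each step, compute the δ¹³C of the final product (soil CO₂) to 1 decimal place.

-25.3 permil

step 1: δ = (-24.50 + 1000)·(-5.2/1000 + 1) − 1000 = -29.57 permil
step 2: δ = (-29.57 + 1000)·(8.8/1000 + 1) − 1000 = -21.03 permil
step 3: δ = (-21.03 + 1000)·(-13.4/1000 + 1) − 1000 = -34.15 permil
step 4: δ = (-34.15 + 1000)·(9.2/1000 + 1) − 1000 = -25.27 permil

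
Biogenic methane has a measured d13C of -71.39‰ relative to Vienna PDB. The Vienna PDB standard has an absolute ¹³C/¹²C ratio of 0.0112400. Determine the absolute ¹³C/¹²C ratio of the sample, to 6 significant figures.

0.0104376

R_sample = R_standard × (d13C/1000 + 1)
R_sample = 0.0112400 × (-71.39/1000 + 1) = 0.0112400 × 0.928610
R_sample = 0.0104376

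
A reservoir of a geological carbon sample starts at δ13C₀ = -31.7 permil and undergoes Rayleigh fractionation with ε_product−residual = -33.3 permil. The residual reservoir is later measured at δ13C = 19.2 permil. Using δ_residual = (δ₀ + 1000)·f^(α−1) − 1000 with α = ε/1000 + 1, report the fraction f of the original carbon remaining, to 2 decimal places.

α − 1 = ε/1000 = -0.0333
(δ_res + 1000)/(δ₀ + 1000) = (19.2 + 1000)/(-31.7 + 1000) = 1019.2/968.3 = 1.052566
f = 1.052566^(1/-0.0333) = exp(ln(1.052566)/-0.0333) = exp(0.05123/-0.0333)
f = exp(-1.5385) = 0.2147

0.21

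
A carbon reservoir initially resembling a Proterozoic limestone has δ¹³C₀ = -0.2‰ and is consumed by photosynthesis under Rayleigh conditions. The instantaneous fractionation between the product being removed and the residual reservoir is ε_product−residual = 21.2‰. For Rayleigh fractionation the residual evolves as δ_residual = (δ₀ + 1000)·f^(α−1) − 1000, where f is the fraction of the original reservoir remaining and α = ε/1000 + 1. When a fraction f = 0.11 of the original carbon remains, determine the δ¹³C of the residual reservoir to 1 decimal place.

-45.9‰

Rayleigh residual: δ_res = (δ₀ + 1000)·f^(α−1) − 1000
α = ε/1000 + 1 = 1.02120, so α − 1 = 0.02120
f^(α−1) = 0.11^(0.02120) = 0.954284
δ_res = (-0.2 + 1000) × 0.954284 − 1000 = 954.093 − 1000 = -45.91‰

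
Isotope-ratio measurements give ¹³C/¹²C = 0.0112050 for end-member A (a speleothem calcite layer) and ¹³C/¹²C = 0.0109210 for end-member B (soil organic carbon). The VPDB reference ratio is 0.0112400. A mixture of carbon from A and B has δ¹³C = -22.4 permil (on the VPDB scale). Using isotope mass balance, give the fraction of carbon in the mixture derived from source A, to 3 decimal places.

δ_A = (0.0112050/0.0112400 − 1)×1000 = (0.996886 − 1)×1000 = -3.114 permil
δ_B = (0.0109210/0.0112400 − 1)×1000 = (0.971619 − 1)×1000 = -28.381 permil
f_A = (δ_mix − δ_B)/(δ_A − δ_B) = (-22.4 − (-28.381))/(-3.114 − (-28.381))
f_A = 5.981 / 25.267 = 0.2367

0.237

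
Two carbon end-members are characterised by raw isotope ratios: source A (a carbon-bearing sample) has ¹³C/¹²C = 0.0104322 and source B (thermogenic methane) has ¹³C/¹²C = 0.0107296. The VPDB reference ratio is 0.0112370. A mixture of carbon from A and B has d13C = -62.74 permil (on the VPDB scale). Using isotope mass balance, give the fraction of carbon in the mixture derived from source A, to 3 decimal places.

0.664

δ_A = (0.0104322/0.0112370 − 1)×1000 = (0.928379 − 1)×1000 = -71.621 permil
δ_B = (0.0107296/0.0112370 − 1)×1000 = (0.954846 − 1)×1000 = -45.154 permil
f_A = (δ_mix − δ_B)/(δ_A − δ_B) = (-62.74 − (-45.154))/(-71.621 − (-45.154))
f_A = -17.586 / -26.466 = 0.6645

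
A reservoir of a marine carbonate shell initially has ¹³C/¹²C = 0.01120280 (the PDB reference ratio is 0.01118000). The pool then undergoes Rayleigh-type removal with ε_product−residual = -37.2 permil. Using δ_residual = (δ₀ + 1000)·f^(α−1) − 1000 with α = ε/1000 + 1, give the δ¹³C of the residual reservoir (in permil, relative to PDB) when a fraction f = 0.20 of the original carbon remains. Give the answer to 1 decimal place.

δ₀ = (0.01120280/0.01118000 − 1)×1000 = (1.002039 − 1)×1000 = 2.039 permil
α − 1 = ε/1000 = -0.0372
f^(α−1) = 0.20^(-0.0372) = 1.061700
δ_res = (2.039 + 1000) × 1.061700 − 1000 = 1063.865 − 1000 = 63.86 permil

63.9 permil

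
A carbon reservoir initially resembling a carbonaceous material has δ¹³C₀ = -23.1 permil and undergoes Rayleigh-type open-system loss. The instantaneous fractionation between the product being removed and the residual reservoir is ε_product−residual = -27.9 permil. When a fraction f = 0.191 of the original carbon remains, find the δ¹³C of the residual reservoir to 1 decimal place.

23.1 permil

Rayleigh residual: δ_res = (δ₀ + 1000)·f^(α−1) − 1000
α = ε/1000 + 1 = 0.97210, so α − 1 = -0.02790
f^(α−1) = 0.191^(-0.02790) = 1.047271
δ_res = (-23.1 + 1000) × 1.047271 − 1000 = 1023.079 − 1000 = 23.08 permil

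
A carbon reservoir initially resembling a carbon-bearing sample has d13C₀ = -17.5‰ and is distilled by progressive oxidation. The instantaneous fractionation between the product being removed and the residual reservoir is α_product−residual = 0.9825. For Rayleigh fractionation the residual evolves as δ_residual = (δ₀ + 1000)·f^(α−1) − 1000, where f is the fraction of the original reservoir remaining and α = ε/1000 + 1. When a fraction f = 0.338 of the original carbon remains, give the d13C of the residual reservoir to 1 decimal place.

1.3‰

Rayleigh residual: δ_res = (δ₀ + 1000)·f^(α−1) − 1000
α − 1 = -0.01750
f^(α−1) = 0.338^(-0.01750) = 1.019164
δ_res = (-17.5 + 1000) × 1.019164 − 1000 = 1001.328 − 1000 = 1.33‰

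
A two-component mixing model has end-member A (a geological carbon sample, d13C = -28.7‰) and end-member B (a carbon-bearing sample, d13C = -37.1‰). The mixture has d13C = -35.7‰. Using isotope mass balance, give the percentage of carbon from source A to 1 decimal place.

16.7%

δ_mix = f_A·δ_A + (1 − f_A)·δ_B  ⇒  f_A = (δ_mix − δ_B)/(δ_A − δ_B)
f_A = (-35.7 − (-37.1)) / (-28.7 − (-37.1))
f_A = 1.4 / 8.4 = 0.1667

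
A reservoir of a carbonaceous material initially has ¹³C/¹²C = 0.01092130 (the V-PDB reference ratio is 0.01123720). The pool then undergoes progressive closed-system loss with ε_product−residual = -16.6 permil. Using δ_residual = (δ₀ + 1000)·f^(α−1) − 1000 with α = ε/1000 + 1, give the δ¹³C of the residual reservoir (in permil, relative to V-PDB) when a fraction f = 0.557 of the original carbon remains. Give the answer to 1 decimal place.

-18.6 permil

δ₀ = (0.01092130/0.01123720 − 1)×1000 = (0.971888 − 1)×1000 = -28.112 permil
α − 1 = ε/1000 = -0.0166
f^(α−1) = 0.557^(-0.0166) = 1.009761
δ_res = (-28.112 + 1000) × 1.009761 − 1000 = 981.375 − 1000 = -18.62 permil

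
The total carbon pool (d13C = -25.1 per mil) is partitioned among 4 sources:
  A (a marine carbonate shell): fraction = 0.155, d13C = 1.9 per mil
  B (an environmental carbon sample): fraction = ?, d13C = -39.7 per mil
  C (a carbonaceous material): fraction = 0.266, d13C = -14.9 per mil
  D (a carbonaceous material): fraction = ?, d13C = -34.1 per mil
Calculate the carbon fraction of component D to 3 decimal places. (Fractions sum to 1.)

0.278

Let f_D and f_B be the unknown fractions; fractions sum to 1 so f_D + f_B = 0.579.
Mass balance: Σ fᵢ·δᵢ = δ_bulk ⇒ f_D·(-34.1) + f_B·(-39.7) = -25.1 − (-3.669) = -21.431
Substitute f_B = 0.579 − f_D:
f_D·(-34.1 − -39.7) = -21.431 − 0.579×(-39.7) = 1.555
f_D = 1.555 / 5.6 = 0.2777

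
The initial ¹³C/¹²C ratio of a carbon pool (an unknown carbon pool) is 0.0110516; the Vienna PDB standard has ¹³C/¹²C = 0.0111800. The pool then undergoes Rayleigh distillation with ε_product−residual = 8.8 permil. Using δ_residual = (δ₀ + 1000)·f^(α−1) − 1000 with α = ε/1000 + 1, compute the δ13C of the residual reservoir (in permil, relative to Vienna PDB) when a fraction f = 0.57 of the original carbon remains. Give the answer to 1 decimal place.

-16.4 permil

δ₀ = (0.0110516/0.0111800 − 1)×1000 = (0.988515 − 1)×1000 = -11.485 permil
α − 1 = ε/1000 = 0.0088
f^(α−1) = 0.57^(0.0088) = 0.995066
δ_res = (-11.485 + 1000) × 0.995066 − 1000 = 983.637 − 1000 = -16.36 permil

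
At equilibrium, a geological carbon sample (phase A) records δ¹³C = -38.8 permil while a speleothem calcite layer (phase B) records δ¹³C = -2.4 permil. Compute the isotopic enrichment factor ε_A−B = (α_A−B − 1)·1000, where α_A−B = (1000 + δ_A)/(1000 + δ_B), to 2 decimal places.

-36.49 permil

α_A−B = (1000 + -38.8) / (1000 + -2.4) = 961.2 / 997.6 = 0.963512
ε_A−B = (0.963512 − 1) × 1000 = -36.488 permil
(The approximation ε ≈ δ_A − δ_B would give -36.4 permil.)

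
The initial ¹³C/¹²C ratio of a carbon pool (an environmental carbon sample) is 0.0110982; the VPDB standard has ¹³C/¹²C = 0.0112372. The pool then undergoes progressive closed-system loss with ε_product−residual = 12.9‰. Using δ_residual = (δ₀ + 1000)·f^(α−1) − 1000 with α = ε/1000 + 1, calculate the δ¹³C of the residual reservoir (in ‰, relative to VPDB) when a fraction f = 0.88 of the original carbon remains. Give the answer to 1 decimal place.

-14.0‰

δ₀ = (0.0110982/0.0112372 − 1)×1000 = (0.987630 − 1)×1000 = -12.370‰
α − 1 = ε/1000 = 0.0129
f^(α−1) = 0.88^(0.0129) = 0.998352
δ_res = (-12.370 + 1000) × 0.998352 − 1000 = 986.003 − 1000 = -14.00‰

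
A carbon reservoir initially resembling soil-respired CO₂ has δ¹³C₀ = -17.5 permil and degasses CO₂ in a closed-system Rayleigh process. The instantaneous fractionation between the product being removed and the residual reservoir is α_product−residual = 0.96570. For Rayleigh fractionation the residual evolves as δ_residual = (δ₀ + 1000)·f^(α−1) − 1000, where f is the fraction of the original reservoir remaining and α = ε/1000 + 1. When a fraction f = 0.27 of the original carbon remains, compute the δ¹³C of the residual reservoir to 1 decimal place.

27.6 permil

Rayleigh residual: δ_res = (δ₀ + 1000)·f^(α−1) − 1000
α − 1 = -0.03430
f^(α−1) = 0.27^(-0.03430) = 1.045934
δ_res = (-17.5 + 1000) × 1.045934 − 1000 = 1027.630 − 1000 = 27.63 permil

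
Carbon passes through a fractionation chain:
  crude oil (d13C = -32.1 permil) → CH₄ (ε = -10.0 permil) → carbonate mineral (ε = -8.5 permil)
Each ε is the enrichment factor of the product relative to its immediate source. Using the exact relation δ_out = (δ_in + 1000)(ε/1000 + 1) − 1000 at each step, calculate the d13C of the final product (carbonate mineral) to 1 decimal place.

step 1: δ = (-32.10 + 1000)·(-10.0/1000 + 1) − 1000 = -41.78 permil
step 2: δ = (-41.78 + 1000)·(-8.5/1000 + 1) − 1000 = -49.92 permil

-49.9 permil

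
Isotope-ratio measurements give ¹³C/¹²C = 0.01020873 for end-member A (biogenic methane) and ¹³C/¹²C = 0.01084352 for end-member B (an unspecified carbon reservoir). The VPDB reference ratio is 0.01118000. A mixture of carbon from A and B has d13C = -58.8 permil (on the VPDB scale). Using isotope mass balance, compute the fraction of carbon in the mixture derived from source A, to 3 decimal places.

δ_A = (0.01020873/0.01118000 − 1)×1000 = (0.913124 − 1)×1000 = -86.876 permil
δ_B = (0.01084352/0.01118000 − 1)×1000 = (0.969903 − 1)×1000 = -30.097 permil
f_A = (δ_mix − δ_B)/(δ_A − δ_B) = (-58.8 − (-30.097))/(-86.876 − (-30.097))
f_A = -28.703 / -56.779 = 0.5055

0.506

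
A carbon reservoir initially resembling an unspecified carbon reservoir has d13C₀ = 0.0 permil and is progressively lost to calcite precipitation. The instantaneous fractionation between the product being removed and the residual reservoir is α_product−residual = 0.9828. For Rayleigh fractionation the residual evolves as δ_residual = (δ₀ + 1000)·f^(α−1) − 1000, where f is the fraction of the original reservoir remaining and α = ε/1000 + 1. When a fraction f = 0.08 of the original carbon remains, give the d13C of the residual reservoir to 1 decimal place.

Rayleigh residual: δ_res = (δ₀ + 1000)·f^(α−1) − 1000
α − 1 = -0.01720
f^(α−1) = 0.08^(-0.01720) = 1.044400
δ_res = (-0.0 + 1000) × 1.044400 − 1000 = 1044.400 − 1000 = 44.40 permil

44.4 permil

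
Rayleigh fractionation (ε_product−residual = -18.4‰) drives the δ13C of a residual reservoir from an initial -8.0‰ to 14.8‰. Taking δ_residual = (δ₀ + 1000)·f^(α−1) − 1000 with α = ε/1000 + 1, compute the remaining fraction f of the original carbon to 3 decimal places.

α − 1 = ε/1000 = -0.0184
(δ_res + 1000)/(δ₀ + 1000) = (14.8 + 1000)/(-8.0 + 1000) = 1014.8/992.0 = 1.022984
f = 1.022984^(1/-0.0184) = exp(ln(1.022984)/-0.0184) = exp(0.02272/-0.0184)
f = exp(-1.2350) = 0.2908

0.291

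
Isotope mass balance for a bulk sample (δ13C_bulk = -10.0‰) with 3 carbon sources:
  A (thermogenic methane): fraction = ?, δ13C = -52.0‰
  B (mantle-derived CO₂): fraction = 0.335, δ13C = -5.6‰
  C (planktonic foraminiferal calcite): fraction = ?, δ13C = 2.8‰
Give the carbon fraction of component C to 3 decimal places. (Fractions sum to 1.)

0.483

Let f_C and f_A be the unknown fractions; fractions sum to 1 so f_C + f_A = 0.665.
Mass balance: Σ fᵢ·δᵢ = δ_bulk ⇒ f_C·(2.8) + f_A·(-52.0) = -10.0 − (-1.876) = -8.124
Substitute f_A = 0.665 − f_C:
f_C·(2.8 − -52.0) = -8.124 − 0.665×(-52.0) = 26.456
f_C = 26.456 / 54.8 = 0.4828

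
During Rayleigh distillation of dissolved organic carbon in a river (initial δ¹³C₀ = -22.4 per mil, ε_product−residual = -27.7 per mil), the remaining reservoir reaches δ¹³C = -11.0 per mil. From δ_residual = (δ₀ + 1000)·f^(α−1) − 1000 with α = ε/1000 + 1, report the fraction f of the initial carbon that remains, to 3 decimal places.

0.658

α − 1 = ε/1000 = -0.0277
(δ_res + 1000)/(δ₀ + 1000) = (-11.0 + 1000)/(-22.4 + 1000) = 989.0/977.6 = 1.011661
f = 1.011661^(1/-0.0277) = exp(ln(1.011661)/-0.0277) = exp(0.01159/-0.0277)
f = exp(-0.4185) = 0.6580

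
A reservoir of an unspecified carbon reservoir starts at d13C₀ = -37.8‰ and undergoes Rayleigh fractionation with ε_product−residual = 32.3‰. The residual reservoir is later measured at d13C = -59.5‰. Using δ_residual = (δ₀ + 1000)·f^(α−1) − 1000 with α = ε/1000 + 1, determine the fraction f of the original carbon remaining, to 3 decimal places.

0.494

α − 1 = ε/1000 = 0.0323
(δ_res + 1000)/(δ₀ + 1000) = (-59.5 + 1000)/(-37.8 + 1000) = 940.5/962.2 = 0.977448
f = 0.977448^(1/0.0323) = exp(ln(0.977448)/0.0323) = exp(-0.02281/0.0323)
f = exp(-0.7062) = 0.4935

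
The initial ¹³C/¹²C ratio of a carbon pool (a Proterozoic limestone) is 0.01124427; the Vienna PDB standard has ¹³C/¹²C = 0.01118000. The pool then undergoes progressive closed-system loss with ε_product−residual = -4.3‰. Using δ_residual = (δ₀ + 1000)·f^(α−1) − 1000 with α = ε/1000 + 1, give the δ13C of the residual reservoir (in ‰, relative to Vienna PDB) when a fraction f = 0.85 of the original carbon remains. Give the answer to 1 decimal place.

6.5‰

δ₀ = (0.01124427/0.01118000 − 1)×1000 = (1.005749 − 1)×1000 = 5.749‰
α − 1 = ε/1000 = -0.0043
f^(α−1) = 0.85^(-0.0043) = 1.000699
δ_res = (5.749 + 1000) × 1.000699 − 1000 = 1006.452 − 1000 = 6.45‰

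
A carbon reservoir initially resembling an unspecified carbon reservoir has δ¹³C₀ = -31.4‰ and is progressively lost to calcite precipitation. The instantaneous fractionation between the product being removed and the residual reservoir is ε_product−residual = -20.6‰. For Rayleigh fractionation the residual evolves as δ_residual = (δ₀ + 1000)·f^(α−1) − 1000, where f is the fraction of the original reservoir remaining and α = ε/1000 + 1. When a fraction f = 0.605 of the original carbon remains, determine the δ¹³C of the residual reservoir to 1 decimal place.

-21.3‰

Rayleigh residual: δ_res = (δ₀ + 1000)·f^(α−1) − 1000
α = ε/1000 + 1 = 0.97940, so α − 1 = -0.02060
f^(α−1) = 0.605^(-0.02060) = 1.010406
δ_res = (-31.4 + 1000) × 1.010406 − 1000 = 978.679 − 1000 = -21.32‰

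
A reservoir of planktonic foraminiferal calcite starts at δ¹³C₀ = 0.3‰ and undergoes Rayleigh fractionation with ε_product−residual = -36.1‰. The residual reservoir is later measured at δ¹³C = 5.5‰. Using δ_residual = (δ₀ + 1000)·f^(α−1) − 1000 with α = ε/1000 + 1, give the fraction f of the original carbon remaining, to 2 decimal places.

0.87

α − 1 = ε/1000 = -0.0361
(δ_res + 1000)/(δ₀ + 1000) = (5.5 + 1000)/(0.3 + 1000) = 1005.5/1000.3 = 1.005198
f = 1.005198^(1/-0.0361) = exp(ln(1.005198)/-0.0361) = exp(0.00518/-0.0361)
f = exp(-0.1436) = 0.8662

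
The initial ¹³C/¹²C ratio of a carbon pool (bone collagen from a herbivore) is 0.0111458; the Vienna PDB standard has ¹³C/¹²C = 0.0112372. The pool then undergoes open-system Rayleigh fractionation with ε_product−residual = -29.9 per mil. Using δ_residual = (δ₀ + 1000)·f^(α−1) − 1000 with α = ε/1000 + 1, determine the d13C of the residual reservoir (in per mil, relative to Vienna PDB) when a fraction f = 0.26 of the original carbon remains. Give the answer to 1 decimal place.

32.6 per mil

δ₀ = (0.0111458/0.0112372 − 1)×1000 = (0.991866 − 1)×1000 = -8.134 per mil
α − 1 = ε/1000 = -0.0299
f^(α−1) = 0.26^(-0.0299) = 1.041100
δ_res = (-8.134 + 1000) × 1.041100 − 1000 = 1032.632 − 1000 = 32.63 per mil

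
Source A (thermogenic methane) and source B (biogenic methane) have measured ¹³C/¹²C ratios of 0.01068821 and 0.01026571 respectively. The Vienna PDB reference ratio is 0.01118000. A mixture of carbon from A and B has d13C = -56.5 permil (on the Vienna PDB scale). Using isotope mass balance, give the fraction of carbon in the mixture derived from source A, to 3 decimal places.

0.669

δ_A = (0.01068821/0.01118000 − 1)×1000 = (0.956012 − 1)×1000 = -43.988 permil
δ_B = (0.01026571/0.01118000 − 1)×1000 = (0.918221 − 1)×1000 = -81.779 permil
f_A = (δ_mix − δ_B)/(δ_A − δ_B) = (-56.5 − (-81.779))/(-43.988 − (-81.779))
f_A = 25.279 / 37.791 = 0.6689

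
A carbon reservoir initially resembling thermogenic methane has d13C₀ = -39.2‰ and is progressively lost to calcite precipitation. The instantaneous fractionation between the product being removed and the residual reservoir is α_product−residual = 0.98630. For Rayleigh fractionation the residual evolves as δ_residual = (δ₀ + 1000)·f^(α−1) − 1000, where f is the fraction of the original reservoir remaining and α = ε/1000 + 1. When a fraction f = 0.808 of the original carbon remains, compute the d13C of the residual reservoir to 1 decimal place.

-36.4‰

Rayleigh residual: δ_res = (δ₀ + 1000)·f^(α−1) − 1000
α − 1 = -0.01370
f^(α−1) = 0.808^(-0.01370) = 1.002925
δ_res = (-39.2 + 1000) × 1.002925 − 1000 = 963.610 − 1000 = -36.39‰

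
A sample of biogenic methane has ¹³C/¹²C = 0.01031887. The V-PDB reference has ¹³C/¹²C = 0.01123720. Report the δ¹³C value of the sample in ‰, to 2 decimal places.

δ¹³C = (R_sample / R_standard − 1) × 1000
R_sample / R_standard = 0.01031887 / 0.01123720 = 0.918278
δ¹³C = (0.918278 − 1) × 1000 = -81.722‰

-81.72‰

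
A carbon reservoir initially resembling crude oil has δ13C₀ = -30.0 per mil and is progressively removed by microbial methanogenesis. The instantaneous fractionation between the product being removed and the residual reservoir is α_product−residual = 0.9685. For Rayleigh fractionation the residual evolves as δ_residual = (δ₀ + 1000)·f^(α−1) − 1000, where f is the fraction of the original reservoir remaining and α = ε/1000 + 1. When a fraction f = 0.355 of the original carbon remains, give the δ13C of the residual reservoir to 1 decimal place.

Rayleigh residual: δ_res = (δ₀ + 1000)·f^(α−1) − 1000
α − 1 = -0.03150
f^(α−1) = 0.355^(-0.03150) = 1.033161
δ_res = (-30.0 + 1000) × 1.033161 − 1000 = 1002.166 − 1000 = 2.17 per mil

2.2 per mil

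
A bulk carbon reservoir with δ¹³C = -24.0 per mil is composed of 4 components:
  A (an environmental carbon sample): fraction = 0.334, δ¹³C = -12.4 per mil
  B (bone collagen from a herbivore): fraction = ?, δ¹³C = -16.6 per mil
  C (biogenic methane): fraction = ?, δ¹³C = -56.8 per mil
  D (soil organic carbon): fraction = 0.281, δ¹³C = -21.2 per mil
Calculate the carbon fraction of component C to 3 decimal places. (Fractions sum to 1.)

Let f_C and f_B be the unknown fractions; fractions sum to 1 so f_C + f_B = 0.385.
Mass balance: Σ fᵢ·δᵢ = δ_bulk ⇒ f_C·(-56.8) + f_B·(-16.6) = -24.0 − (-10.099) = -13.901
Substitute f_B = 0.385 − f_C:
f_C·(-56.8 − -16.6) = -13.901 − 0.385×(-16.6) = -7.510
f_C = -7.510 / -40.2 = 0.1868

0.187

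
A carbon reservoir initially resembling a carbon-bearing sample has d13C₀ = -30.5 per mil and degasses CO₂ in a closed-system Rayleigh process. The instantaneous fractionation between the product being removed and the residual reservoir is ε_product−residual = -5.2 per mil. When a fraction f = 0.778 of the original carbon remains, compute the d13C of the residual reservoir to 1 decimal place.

-29.2 per mil

Rayleigh residual: δ_res = (δ₀ + 1000)·f^(α−1) − 1000
α = ε/1000 + 1 = 0.99480, so α − 1 = -0.00520
f^(α−1) = 0.778^(-0.00520) = 1.001306
δ_res = (-30.5 + 1000) × 1.001306 − 1000 = 970.766 − 1000 = -29.23 per mil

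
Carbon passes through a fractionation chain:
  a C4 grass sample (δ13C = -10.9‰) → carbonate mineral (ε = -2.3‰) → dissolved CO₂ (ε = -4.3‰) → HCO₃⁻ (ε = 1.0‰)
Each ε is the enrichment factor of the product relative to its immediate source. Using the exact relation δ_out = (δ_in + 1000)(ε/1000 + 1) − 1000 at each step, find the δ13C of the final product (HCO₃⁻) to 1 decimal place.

step 1: δ = (-10.90 + 1000)·(-2.3/1000 + 1) − 1000 = -13.17‰
step 2: δ = (-13.17 + 1000)·(-4.3/1000 + 1) − 1000 = -17.42‰
step 3: δ = (-17.42 + 1000)·(1.0/1000 + 1) − 1000 = -16.44‰

-16.4‰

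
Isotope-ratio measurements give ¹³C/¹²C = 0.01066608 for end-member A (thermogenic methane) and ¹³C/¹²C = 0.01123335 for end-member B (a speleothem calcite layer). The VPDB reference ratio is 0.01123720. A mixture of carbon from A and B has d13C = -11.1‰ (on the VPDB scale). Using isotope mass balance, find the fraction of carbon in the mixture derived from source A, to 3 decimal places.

0.213

δ_A = (0.01066608/0.01123720 − 1)×1000 = (0.949176 − 1)×1000 = -50.824‰
δ_B = (0.01123335/0.01123720 − 1)×1000 = (0.999657 − 1)×1000 = -0.343‰
f_A = (δ_mix − δ_B)/(δ_A − δ_B) = (-11.1 − (-0.343))/(-50.824 − (-0.343))
f_A = -10.757 / -50.481 = 0.2131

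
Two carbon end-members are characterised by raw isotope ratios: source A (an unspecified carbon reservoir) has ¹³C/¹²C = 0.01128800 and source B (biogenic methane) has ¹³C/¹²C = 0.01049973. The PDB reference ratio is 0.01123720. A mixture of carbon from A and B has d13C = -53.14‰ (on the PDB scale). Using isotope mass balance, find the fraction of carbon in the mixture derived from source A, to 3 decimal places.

δ_A = (0.01128800/0.01123720 − 1)×1000 = (1.004521 − 1)×1000 = 4.521‰
δ_B = (0.01049973/0.01123720 − 1)×1000 = (0.934372 − 1)×1000 = -65.628‰
f_A = (δ_mix − δ_B)/(δ_A − δ_B) = (-53.14 − (-65.628))/(4.521 − (-65.628))
f_A = 12.488 / 70.148 = 0.1780

0.178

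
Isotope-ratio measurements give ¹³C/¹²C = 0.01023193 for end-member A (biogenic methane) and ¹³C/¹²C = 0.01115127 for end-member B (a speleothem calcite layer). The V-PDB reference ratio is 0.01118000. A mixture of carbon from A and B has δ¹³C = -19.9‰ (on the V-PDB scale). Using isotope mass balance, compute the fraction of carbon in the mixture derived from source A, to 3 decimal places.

0.211

δ_A = (0.01023193/0.01118000 − 1)×1000 = (0.915199 − 1)×1000 = -84.801‰
δ_B = (0.01115127/0.01118000 − 1)×1000 = (0.997430 − 1)×1000 = -2.570‰
f_A = (δ_mix − δ_B)/(δ_A − δ_B) = (-19.9 − (-2.570))/(-84.801 − (-2.570))
f_A = -17.330 / -82.231 = 0.2108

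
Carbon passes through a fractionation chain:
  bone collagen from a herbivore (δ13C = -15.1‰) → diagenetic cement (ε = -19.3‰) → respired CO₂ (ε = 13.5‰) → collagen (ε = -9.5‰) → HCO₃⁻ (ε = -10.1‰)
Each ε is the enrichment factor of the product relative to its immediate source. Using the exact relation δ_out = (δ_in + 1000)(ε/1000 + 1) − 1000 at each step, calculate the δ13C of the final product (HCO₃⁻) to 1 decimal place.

-40.2‰

step 1: δ = (-15.10 + 1000)·(-19.3/1000 + 1) − 1000 = -34.11‰
step 2: δ = (-34.11 + 1000)·(13.5/1000 + 1) − 1000 = -21.07‰
step 3: δ = (-21.07 + 1000)·(-9.5/1000 + 1) − 1000 = -30.37‰
step 4: δ = (-30.37 + 1000)·(-10.1/1000 + 1) − 1000 = -40.16‰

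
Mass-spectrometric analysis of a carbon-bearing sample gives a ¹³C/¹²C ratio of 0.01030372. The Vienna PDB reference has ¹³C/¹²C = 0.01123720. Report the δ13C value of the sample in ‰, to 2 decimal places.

-83.07‰

δ13C = (R_sample / R_standard − 1) × 1000
R_sample / R_standard = 0.01030372 / 0.01123720 = 0.916929
δ13C = (0.916929 − 1) × 1000 = -83.071‰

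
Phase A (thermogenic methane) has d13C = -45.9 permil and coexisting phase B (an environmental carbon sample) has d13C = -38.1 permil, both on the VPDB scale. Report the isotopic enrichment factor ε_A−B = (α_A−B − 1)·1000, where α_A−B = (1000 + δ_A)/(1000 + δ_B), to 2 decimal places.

α_A−B = (1000 + -45.9) / (1000 + -38.1) = 954.1 / 961.9 = 0.991891
ε_A−B = (0.991891 − 1) × 1000 = -8.109 permil
(The approximation ε ≈ δ_A − δ_B would give -7.8 permil.)

-8.11 permil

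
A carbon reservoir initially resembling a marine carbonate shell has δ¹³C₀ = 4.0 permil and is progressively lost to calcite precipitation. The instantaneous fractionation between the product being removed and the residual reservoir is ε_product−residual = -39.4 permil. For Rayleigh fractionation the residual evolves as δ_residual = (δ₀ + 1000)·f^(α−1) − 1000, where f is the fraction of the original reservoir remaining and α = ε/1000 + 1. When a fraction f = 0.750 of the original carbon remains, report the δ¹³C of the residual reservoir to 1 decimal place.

15.4 permil

Rayleigh residual: δ_res = (δ₀ + 1000)·f^(α−1) − 1000
α = ε/1000 + 1 = 0.96060, so α − 1 = -0.03940
f^(α−1) = 0.750^(-0.03940) = 1.011399
δ_res = (4.0 + 1000) × 1.011399 − 1000 = 1015.445 − 1000 = 15.44 permil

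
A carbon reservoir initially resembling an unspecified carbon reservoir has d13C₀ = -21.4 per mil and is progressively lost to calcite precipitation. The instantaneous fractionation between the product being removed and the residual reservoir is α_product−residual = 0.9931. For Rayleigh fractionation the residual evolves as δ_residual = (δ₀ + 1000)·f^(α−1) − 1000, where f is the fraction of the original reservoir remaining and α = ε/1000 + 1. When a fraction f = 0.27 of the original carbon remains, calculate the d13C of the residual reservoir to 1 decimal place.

-12.5 per mil

Rayleigh residual: δ_res = (δ₀ + 1000)·f^(α−1) − 1000
α − 1 = -0.00690
f^(α−1) = 0.27^(-0.00690) = 1.009075
δ_res = (-21.4 + 1000) × 1.009075 − 1000 = 987.481 − 1000 = -12.52 per mil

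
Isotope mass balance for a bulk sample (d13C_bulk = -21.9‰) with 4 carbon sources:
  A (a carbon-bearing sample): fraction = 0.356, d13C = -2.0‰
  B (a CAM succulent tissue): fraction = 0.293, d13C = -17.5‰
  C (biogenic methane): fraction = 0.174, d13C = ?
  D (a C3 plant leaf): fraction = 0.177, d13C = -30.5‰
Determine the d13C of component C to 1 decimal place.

Isotope mass balance: δ_bulk = Σ fᵢ·δᵢ.
-21.9 = 0.356×(-2.0) + 0.293×(-17.5) + 0.174×δ_C + 0.177×(-30.5)
0.174·δ_C = -21.9 − (-11.238) = -10.662
δ_C = -10.662 / 0.174 = -61.28‰

-61.3‰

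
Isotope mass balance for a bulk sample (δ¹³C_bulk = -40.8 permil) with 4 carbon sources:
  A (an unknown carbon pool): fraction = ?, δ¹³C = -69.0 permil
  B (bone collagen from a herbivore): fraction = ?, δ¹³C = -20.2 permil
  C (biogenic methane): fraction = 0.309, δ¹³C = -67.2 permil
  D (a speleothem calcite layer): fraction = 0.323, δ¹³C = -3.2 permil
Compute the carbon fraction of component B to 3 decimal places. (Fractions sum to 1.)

Let f_B and f_A be the unknown fractions; fractions sum to 1 so f_B + f_A = 0.368.
Mass balance: Σ fᵢ·δᵢ = δ_bulk ⇒ f_B·(-20.2) + f_A·(-69.0) = -40.8 − (-21.798) = -19.002
Substitute f_A = 0.368 − f_B:
f_B·(-20.2 − -69.0) = -19.002 − 0.368×(-69.0) = 6.390
f_B = 6.390 / 48.8 = 0.1310

0.131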